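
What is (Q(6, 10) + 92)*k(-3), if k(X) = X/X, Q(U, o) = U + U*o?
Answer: 158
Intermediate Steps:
k(X) = 1
(Q(6, 10) + 92)*k(-3) = (6*(1 + 10) + 92)*1 = (6*11 + 92)*1 = (66 + 92)*1 = 158*1 = 158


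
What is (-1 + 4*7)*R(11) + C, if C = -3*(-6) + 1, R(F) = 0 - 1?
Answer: -8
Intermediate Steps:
R(F) = -1
C = 19 (C = 18 + 1 = 19)
(-1 + 4*7)*R(11) + C = (-1 + 4*7)*(-1) + 19 = (-1 + 28)*(-1) + 19 = 27*(-1) + 19 = -27 + 19 = -8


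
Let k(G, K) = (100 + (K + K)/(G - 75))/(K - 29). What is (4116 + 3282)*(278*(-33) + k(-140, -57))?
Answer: -627531184926/9245 ≈ -6.7878e+7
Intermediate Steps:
k(G, K) = (100 + 2*K/(-75 + G))/(-29 + K) (k(G, K) = (100 + (2*K)/(-75 + G))/(-29 + K) = (100 + 2*K/(-75 + G))/(-29 + K))
(4116 + 3282)*(278*(-33) + k(-140, -57)) = (4116 + 3282)*(278*(-33) + 2*(-3750 - 57 + 50*(-140))/(2175 - 75*(-57) - 29*(-140) - 140*(-57))) = 7398*(-9174 + 2*(-3750 - 57 - 7000)/(2175 + 4275 + 4060 + 7980)) = 7398*(-9174 + 2*(-10807)/18490) = 7398*(-9174 + 2*(1/18490)*(-10807)) = 7398*(-9174 - 10807/9245) = 7398*(-84824437/9245) = -627531184926/9245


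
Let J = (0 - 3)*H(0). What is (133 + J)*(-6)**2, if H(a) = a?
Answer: 4788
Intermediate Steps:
J = 0 (J = (0 - 3)*0 = -3*0 = 0)
(133 + J)*(-6)**2 = (133 + 0)*(-6)**2 = 133*36 = 4788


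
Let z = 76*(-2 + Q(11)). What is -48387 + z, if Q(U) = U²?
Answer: -39343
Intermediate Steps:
z = 9044 (z = 76*(-2 + 11²) = 76*(-2 + 121) = 76*119 = 9044)
-48387 + z = -48387 + 9044 = -39343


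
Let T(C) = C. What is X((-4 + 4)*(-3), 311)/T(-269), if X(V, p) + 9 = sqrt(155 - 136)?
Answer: 9/269 - sqrt(19)/269 ≈ 0.017253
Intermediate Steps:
X(V, p) = -9 + sqrt(19) (X(V, p) = -9 + sqrt(155 - 136) = -9 + sqrt(19))
X((-4 + 4)*(-3), 311)/T(-269) = (-9 + sqrt(19))/(-269) = (-9 + sqrt(19))*(-1/269) = 9/269 - sqrt(19)/269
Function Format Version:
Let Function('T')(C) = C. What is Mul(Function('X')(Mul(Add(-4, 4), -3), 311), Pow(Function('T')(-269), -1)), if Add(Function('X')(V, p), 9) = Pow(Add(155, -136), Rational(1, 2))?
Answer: Add(Rational(9, 269), Mul(Rational(-1, 269), Pow(19, Rational(1, 2)))) ≈ 0.017253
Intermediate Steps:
Function('X')(V, p) = Add(-9, Pow(19, Rational(1, 2))) (Function('X')(V, p) = Add(-9, Pow(Add(155, -136), Rational(1, 2))) = Add(-9, Pow(19, Rational(1, 2))))
Mul(Function('X')(Mul(Add(-4, 4), -3), 311), Pow(Function('T')(-269), -1)) = Mul(Add(-9, Pow(19, Rational(1, 2))), Pow(-269, -1)) = Mul(Add(-9, Pow(19, Rational(1, 2))), Rational(-1, 269)) = Add(Rational(9, 269), Mul(Rational(-1, 269), Pow(19, Rational(1, 2))))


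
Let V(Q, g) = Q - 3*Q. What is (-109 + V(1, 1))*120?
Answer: -13320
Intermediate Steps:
V(Q, g) = -2*Q
(-109 + V(1, 1))*120 = (-109 - 2*1)*120 = (-109 - 2)*120 = -111*120 = -13320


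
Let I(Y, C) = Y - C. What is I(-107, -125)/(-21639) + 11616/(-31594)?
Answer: -41987886/113943761 ≈ -0.36850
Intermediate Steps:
I(-107, -125)/(-21639) + 11616/(-31594) = (-107 - 1*(-125))/(-21639) + 11616/(-31594) = (-107 + 125)*(-1/21639) + 11616*(-1/31594) = 18*(-1/21639) - 5808/15797 = -6/7213 - 5808/15797 = -41987886/113943761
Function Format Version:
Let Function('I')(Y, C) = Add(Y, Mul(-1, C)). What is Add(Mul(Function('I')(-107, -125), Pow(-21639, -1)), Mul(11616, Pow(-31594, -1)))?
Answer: Rational(-41987886, 113943761) ≈ -0.36850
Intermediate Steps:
Add(Mul(Function('I')(-107, -125), Pow(-21639, -1)), Mul(11616, Pow(-31594, -1))) = Add(Mul(Add(-107, Mul(-1, -125)), Pow(-21639, -1)), Mul(11616, Pow(-31594, -1))) = Add(Mul(Add(-107, 125), Rational(-1, 21639)), Mul(11616, Rational(-1, 31594))) = Add(Mul(18, Rational(-1, 21639)), Rational(-5808, 15797)) = Add(Rational(-6, 7213), Rational(-5808, 15797)) = Rational(-41987886, 113943761)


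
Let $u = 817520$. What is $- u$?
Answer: $-817520$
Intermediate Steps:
$- u = \left(-1\right) 817520 = -817520$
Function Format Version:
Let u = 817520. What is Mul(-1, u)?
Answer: -817520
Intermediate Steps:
Mul(-1, u) = Mul(-1, 817520) = -817520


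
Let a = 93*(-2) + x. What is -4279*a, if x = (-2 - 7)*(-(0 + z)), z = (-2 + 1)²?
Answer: 757383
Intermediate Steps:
z = 1 (z = (-1)² = 1)
x = 9 (x = (-2 - 7)*(-(0 + 1)) = -(-9) = -9*(-1) = 9)
a = -177 (a = 93*(-2) + 9 = -186 + 9 = -177)
-4279*a = -4279*(-177) = 757383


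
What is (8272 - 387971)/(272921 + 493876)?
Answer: -379699/766797 ≈ -0.49518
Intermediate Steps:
(8272 - 387971)/(272921 + 493876) = -379699/766797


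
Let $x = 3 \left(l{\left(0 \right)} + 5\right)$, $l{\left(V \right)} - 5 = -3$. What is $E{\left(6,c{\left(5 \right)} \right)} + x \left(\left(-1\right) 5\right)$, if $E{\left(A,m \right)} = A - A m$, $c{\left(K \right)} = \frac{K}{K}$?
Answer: $-105$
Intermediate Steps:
$l{\left(V \right)} = 2$ ($l{\left(V \right)} = 5 - 3 = 2$)
$c{\left(K \right)} = 1$
$x = 21$ ($x = 3 \left(2 + 5\right) = 3 \cdot 7 = 21$)
$E{\left(A,m \right)} = A - A m$
$E{\left(6,c{\left(5 \right)} \right)} + x \left(\left(-1\right) 5\right) = 6 \left(1 - 1\right) + 21 \left(\left(-1\right) 5\right) = 6 \left(1 - 1\right) + 21 \left(-5\right) = 6 \cdot 0 - 105 = 0 - 105 = -105$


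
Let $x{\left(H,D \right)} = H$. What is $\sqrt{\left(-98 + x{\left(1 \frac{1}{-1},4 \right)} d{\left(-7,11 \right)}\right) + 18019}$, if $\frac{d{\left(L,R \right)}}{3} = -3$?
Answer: $\sqrt{17930} \approx 133.9$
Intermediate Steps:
$d{\left(L,R \right)} = -9$ ($d{\left(L,R \right)} = 3 \left(-3\right) = -9$)
$\sqrt{\left(-98 + x{\left(1 \frac{1}{-1},4 \right)} d{\left(-7,11 \right)}\right) + 18019} = \sqrt{\left(-98 + 1 \frac{1}{-1} \left(-9\right)\right) + 18019} = \sqrt{\left(-98 + 1 \left(-1\right) \left(-9\right)\right) + 18019} = \sqrt{\left(-98 - -9\right) + 18019} = \sqrt{\left(-98 + 9\right) + 18019} = \sqrt{-89 + 18019} = \sqrt{17930}$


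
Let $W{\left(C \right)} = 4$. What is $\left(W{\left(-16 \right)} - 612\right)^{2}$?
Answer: $369664$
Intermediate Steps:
$\left(W{\left(-16 \right)} - 612\right)^{2} = \left(4 - 612\right)^{2} = \left(-608\right)^{2} = 369664$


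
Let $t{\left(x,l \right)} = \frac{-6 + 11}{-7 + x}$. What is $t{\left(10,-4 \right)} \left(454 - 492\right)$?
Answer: $- \frac{190}{3} \approx -63.333$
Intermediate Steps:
$t{\left(x,l \right)} = \frac{5}{-7 + x}$
$t{\left(10,-4 \right)} \left(454 - 492\right) = \frac{5}{-7 + 10} \left(454 - 492\right) = \frac{5}{3} \left(-38\right) = - \frac{190}{3}$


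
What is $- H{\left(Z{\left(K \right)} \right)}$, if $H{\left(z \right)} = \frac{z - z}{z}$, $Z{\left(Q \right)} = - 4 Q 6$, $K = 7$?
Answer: $0$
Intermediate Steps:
$Z{\left(Q \right)} = - 24 Q$
$H{\left(z \right)} = 0$ ($H{\left(z \right)} = \frac{0}{z} = 0$)
$- H{\left(Z{\left(K \right)} \right)} = \left(-1\right) 0 = 0$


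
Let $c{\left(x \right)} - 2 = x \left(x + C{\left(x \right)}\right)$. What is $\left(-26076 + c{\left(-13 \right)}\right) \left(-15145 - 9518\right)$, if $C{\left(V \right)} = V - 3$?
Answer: $633765111$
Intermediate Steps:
$C{\left(V \right)} = -3 + V$
$c{\left(x \right)} = 2 + x \left(-3 + 2 x\right)$ ($c{\left(x \right)} = 2 + x \left(x + \left(-3 + x\right)\right) = 2 + x \left(-3 + 2 x\right)$)
$\left(-26076 + c{\left(-13 \right)}\right) \left(-15145 - 9518\right) = \left(-26076 + \left(2 + \left(-13\right)^{2} - 13 \left(-3 - 13\right)\right)\right) \left(-15145 - 9518\right) = \left(-26076 + \left(2 + 169 - -208\right)\right) \left(-24663\right) = \left(-26076 + \left(2 + 169 + 208\right)\right) \left(-24663\right) = \left(-26076 + 379\right) \left(-24663\right) = \left(-25697\right) \left(-24663\right) = 633765111$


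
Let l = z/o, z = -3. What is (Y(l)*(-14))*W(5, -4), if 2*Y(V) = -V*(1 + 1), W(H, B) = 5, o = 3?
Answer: -70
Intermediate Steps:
l = -1 (l = -3/3 = -3*⅓ = -1)
Y(V) = -V (Y(V) = (-V*(1 + 1))/2 = (-V*2)/2 = (-2*V)/2 = -V)
(Y(l)*(-14))*W(5, -4) = (-1*(-1)*(-14))*5 = (1*(-14))*5 = -14*5 = -70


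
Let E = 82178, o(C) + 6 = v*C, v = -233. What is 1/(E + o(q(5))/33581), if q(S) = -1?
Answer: 33581/2759619645 ≈ 1.2169e-5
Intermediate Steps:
o(C) = -6 - 233*C
1/(E + o(q(5))/33581) = 1/(82178 + (-6 - 233*(-1))/33581) = 1/(82178 + (-6 + 233)*(1/33581)) = 1/(82178 + 227*(1/33581)) = 1/(82178 + 227/33581) = 1/(2759619645/33581) = 33581/2759619645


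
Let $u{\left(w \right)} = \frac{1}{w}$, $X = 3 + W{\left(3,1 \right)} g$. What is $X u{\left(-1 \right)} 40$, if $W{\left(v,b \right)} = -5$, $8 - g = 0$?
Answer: $1480$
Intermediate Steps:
$g = 8$ ($g = 8 - 0 = 8 + 0 = 8$)
$X = -37$ ($X = 3 - 40 = -37$)
$X u{\left(-1 \right)} 40 = - \frac{37}{-1} \cdot 40 = \left(-37\right) \left(-1\right) 40 = 37 \cdot 40 = 1480$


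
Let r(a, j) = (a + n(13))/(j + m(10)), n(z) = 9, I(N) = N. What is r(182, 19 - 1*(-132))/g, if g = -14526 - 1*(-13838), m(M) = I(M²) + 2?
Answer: -191/174064 ≈ -0.0010973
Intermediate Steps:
m(M) = 2 + M² (m(M) = M² + 2 = 2 + M²)
r(a, j) = (9 + a)/(102 + j) (r(a, j) = (a + 9)/(j + (2 + 10²)) = (9 + a)/(j + (2 + 100)) = (9 + a)/(j + 102) = (9 + a)/(102 + j))
g = -688 (g = -14526 + 13838 = -688)
r(182, 19 - 1*(-132))/g = ((9 + 182)/(102 + (19 - 1*(-132))))/(-688) = (191/(102 + (19 + 132)))*(-1/688) = (191/(102 + 151))*(-1/688) = (191/253)*(-1/688) = -191/174064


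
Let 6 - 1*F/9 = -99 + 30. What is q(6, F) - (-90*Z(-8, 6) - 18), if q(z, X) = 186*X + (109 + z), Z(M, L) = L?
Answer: 126223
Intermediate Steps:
F = 675 (F = 54 - 9*(-99 + 30) = 54 - 9*(-69) = 54 + 621 = 675)
q(z, X) = 109 + z + 186*X
q(6, F) - (-90*Z(-8, 6) - 18) = (109 + 6 + 186*675) - (-90*6 - 18) = (109 + 6 + 125550) - (-540 - 18) = 125665 - 1*(-558) = 125665 + 558 = 126223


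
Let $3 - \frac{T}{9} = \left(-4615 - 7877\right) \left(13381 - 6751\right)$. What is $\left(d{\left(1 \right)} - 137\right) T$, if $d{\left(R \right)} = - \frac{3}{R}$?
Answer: $-104355673380$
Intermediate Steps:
$T = 745397667$ ($T = 27 - 9 \left(-4615 - 7877\right) \left(13381 - 6751\right) = 27 - 9 \left(\left(-12492\right) 6630\right) = 27 - -745397640 = 27 + 745397640 = 745397667$)
$\left(d{\left(1 \right)} - 137\right) T = \left(- \frac{3}{1} - 137\right) 745397667 = \left(\left(-3\right) 1 - 137\right) 745397667 = \left(-3 - 137\right) 745397667 = \left(-140\right) 745397667 = -104355673380$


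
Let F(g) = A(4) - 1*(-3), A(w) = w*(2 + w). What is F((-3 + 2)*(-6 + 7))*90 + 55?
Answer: 2485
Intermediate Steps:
F(g) = 27 (F(g) = 4*(2 + 4) - 1*(-3) = 4*6 + 3 = 24 + 3 = 27)
F((-3 + 2)*(-6 + 7))*90 + 55 = 27*90 + 55 = 2430 + 55 = 2485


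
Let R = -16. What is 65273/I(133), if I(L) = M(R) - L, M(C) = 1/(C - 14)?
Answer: -150630/307 ≈ -490.65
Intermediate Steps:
M(C) = 1/(-14 + C)
I(L) = -1/30 - L (I(L) = 1/(-14 - 16) - L = 1/(-30) - L = -1/30 - L)
65273/I(133) = 65273/(-1/30 - 1*133) = 65273/(-1/30 - 133) = 65273/(-3991/30) = 65273*(-30/3991) = -150630/307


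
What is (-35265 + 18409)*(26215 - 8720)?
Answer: -294895720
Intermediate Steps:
(-35265 + 18409)*(26215 - 8720) = -16856*17495 = -294895720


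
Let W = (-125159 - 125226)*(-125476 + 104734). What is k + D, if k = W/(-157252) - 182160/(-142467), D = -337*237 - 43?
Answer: -421692974870563/3733870114 ≈ -1.1294e+5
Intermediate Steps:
W = 5193485670 (W = -250385*(-20742) = 5193485670)
D = -79912 (D = -79869 - 43 = -79912)
k = -123311946320595/3733870114 (k = 5193485670/(-157252) - 182160/(-142467) = 5193485670*(-1/157252) - 182160*(-1/142467) = -2596742835/78626 + 60720/47489 = -123311946320595/3733870114 ≈ -33025.)
k + D = -123311946320595/3733870114 - 79912 = -421692974870563/3733870114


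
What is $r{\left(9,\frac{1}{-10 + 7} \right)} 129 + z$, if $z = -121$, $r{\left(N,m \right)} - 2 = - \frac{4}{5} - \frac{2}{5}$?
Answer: $- \frac{89}{5} \approx -17.8$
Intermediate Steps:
$r{\left(N,m \right)} = \frac{4}{5}$ ($r{\left(N,m \right)} = 2 - \frac{6}{5} = \frac{4}{5}$)
$r{\left(9,\frac{1}{-10 + 7} \right)} 129 + z = \frac{4}{5} \cdot 129 - 121 = \frac{516}{5} - 121 = - \frac{89}{5}$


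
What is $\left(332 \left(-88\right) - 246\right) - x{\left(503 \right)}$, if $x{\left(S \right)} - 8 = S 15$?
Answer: $-37015$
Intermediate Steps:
$x{\left(S \right)} = 8 + 15 S$ ($x{\left(S \right)} = 8 + S 15 = 8 + 15 S$)
$\left(332 \left(-88\right) - 246\right) - x{\left(503 \right)} = \left(332 \left(-88\right) - 246\right) - \left(8 + 15 \cdot 503\right) = \left(-29216 - 246\right) - \left(8 + 7545\right) = -29462 - 7553 = -37015$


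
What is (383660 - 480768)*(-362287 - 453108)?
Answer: 79181377660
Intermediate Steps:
(383660 - 480768)*(-362287 - 453108) = -97108*(-815395) = 79181377660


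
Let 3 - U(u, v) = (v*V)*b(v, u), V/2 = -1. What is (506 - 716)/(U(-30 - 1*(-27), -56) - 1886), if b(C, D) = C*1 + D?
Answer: -2/45 ≈ -0.044444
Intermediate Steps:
V = -2 (V = 2*(-1) = -2)
b(C, D) = C + D
U(u, v) = 3 + 2*v*(u + v) (U(u, v) = 3 - v*(-2)*(v + u) = 3 - (-2*v)*(u + v) = 3 - (-2)*v*(u + v) = 3 + 2*v*(u + v))
(506 - 716)/(U(-30 - 1*(-27), -56) - 1886) = (506 - 716)/((3 + 2*(-56)*((-30 - 1*(-27)) - 56)) - 1886) = -210/((3 + 2*(-56)*((-30 + 27) - 56)) - 1886) = -210/((3 + 2*(-56)*(-3 - 56)) - 1886) = -210/((3 + 2*(-56)*(-59)) - 1886) = -210/((3 + 6608) - 1886) = -210/(6611 - 1886) = -210/4725 = -210*1/4725 = -2/45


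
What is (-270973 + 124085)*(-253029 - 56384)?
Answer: 45449056744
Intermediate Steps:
(-270973 + 124085)*(-253029 - 56384) = -146888*(-309413) = 45449056744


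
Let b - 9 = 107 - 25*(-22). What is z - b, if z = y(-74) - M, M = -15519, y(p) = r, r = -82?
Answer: 14771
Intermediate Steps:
y(p) = -82
b = 666 (b = 9 + (107 - 25*(-22)) = 9 + (107 + 550) = 9 + 657 = 666)
z = 15437 (z = -82 - 1*(-15519) = -82 + 15519 = 15437)
z - b = 15437 - 1*666 = 15437 - 666 = 14771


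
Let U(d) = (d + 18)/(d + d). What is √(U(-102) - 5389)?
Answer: I*√1557302/17 ≈ 73.407*I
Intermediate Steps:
U(d) = (18 + d)/(2*d) (U(d) = (18 + d)/((2*d)) = (18 + d)*(1/(2*d)) = (18 + d)/(2*d))
√(U(-102) - 5389) = √((½)*(18 - 102)/(-102) - 5389) = √((½)*(-1/102)*(-84) - 5389) = √(7/17 - 5389) = √(-91606/17) = I*√1557302/17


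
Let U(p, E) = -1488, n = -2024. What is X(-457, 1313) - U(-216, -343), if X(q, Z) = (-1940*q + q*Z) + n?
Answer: 286003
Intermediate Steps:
X(q, Z) = -2024 - 1940*q + Z*q (X(q, Z) = (-1940*q + q*Z) - 2024 = (-1940*q + Z*q) - 2024 = -2024 - 1940*q + Z*q)
X(-457, 1313) - U(-216, -343) = (-2024 - 1940*(-457) + 1313*(-457)) - 1*(-1488) = (-2024 + 886580 - 600041) + 1488 = 284515 + 1488 = 286003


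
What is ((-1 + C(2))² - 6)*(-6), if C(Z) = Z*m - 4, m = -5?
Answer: -1314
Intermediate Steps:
C(Z) = -4 - 5*Z (C(Z) = Z*(-5) - 4 = -5*Z - 4 = -4 - 5*Z)
((-1 + C(2))² - 6)*(-6) = ((-1 + (-4 - 5*2))² - 6)*(-6) = ((-1 + (-4 - 10))² - 6)*(-6) = ((-1 - 14)² - 6)*(-6) = ((-15)² - 6)*(-6) = (225 - 6)*(-6) = 219*(-6) = -1314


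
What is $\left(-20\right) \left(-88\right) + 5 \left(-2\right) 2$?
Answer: $1740$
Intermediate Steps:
$\left(-20\right) \left(-88\right) + 5 \left(-2\right) 2 = 1760 - 20 = 1740$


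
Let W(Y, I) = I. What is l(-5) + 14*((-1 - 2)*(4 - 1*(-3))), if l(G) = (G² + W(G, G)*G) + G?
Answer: -249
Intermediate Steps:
l(G) = G + 2*G² (l(G) = (G² + G*G) + G = (G² + G²) + G = 2*G² + G = G + 2*G²)
l(-5) + 14*((-1 - 2)*(4 - 1*(-3))) = -5*(1 + 2*(-5)) + 14*((-1 - 2)*(4 - 1*(-3))) = -5*(1 - 10) + 14*(-3*(4 + 3)) = -5*(-9) + 14*(-3*7) = 45 + 14*(-21) = 45 - 294 = -249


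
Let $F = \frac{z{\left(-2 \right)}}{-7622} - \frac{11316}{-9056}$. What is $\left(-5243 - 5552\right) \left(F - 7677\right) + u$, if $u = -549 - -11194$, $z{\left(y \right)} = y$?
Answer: $\frac{715014155222955}{8628104} \approx 8.287 \cdot 10^{7}$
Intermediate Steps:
$F = \frac{10783583}{8628104}$ ($F = - \frac{2}{-7622} - \frac{11316}{-9056} = \left(-2\right) \left(- \frac{1}{7622}\right) - - \frac{2829}{2264} = \frac{1}{3811} + \frac{2829}{2264} = \frac{10783583}{8628104} \approx 1.2498$)
$u = 10645$ ($u = -549 + 11194 = 10645$)
$\left(-5243 - 5552\right) \left(F - 7677\right) + u = \left(-5243 - 5552\right) \left(\frac{10783583}{8628104} - 7677\right) + 10645 = \left(-10795\right) \left(- \frac{66227170825}{8628104}\right) + 10645 = \frac{714922309055875}{8628104} + 10645 = \frac{715014155222955}{8628104}$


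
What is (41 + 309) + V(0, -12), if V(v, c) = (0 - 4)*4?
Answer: 334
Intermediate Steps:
V(v, c) = -16 (V(v, c) = -4*4 = -16)
(41 + 309) + V(0, -12) = (41 + 309) - 16 = 350 - 16 = 334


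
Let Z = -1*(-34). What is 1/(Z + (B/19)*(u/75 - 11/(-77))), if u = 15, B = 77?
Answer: 95/3362 ≈ 0.028257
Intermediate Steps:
Z = 34
1/(Z + (B/19)*(u/75 - 11/(-77))) = 1/(34 + (77/19)*(15/75 - 11/(-77))) = 1/(34 + (77*(1/19))*(15*(1/75) - 11*(-1/77))) = 1/(34 + 77*(⅕ + ⅐)/19) = 1/(34 + (77/19)*(12/35)) = 1/(34 + 132/95) = 1/(3362/95) = 95/3362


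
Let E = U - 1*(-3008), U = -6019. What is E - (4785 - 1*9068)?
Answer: 1272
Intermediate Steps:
E = -3011 (E = -6019 - 1*(-3008) = -6019 + 3008 = -3011)
E - (4785 - 1*9068) = -3011 - (4785 - 1*9068) = -3011 - (4785 - 9068) = -3011 - 1*(-4283) = -3011 + 4283 = 1272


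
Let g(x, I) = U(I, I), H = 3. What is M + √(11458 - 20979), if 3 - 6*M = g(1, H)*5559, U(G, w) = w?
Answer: -2779 + I*√9521 ≈ -2779.0 + 97.576*I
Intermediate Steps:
g(x, I) = I
M = -2779 (M = ½ - 5559/2 = -2779)
M + √(11458 - 20979) = -2779 + √(11458 - 20979) = -2779 + √(-9521) = -2779 + I*√9521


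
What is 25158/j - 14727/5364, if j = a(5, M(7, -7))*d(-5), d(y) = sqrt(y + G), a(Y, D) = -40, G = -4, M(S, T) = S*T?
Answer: -4909/1788 + 4193*I/20 ≈ -2.7455 + 209.65*I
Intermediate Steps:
d(y) = sqrt(-4 + y) (d(y) = sqrt(y - 4) = sqrt(-4 + y))
j = -120*I (j = -40*sqrt(-4 - 5) = -120*I ≈ -120.0*I)
25158/j - 14727/5364 = 25158/((-120*I)) - 14727/5364 = 25158*(I/120) - 14727*1/5364 = 4193*I/20 - 4909/1788 = -4909/1788 + 4193*I/20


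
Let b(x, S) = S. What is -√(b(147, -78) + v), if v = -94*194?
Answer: -I*√18314 ≈ -135.33*I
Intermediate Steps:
v = -18236
-√(b(147, -78) + v) = -√(-78 - 18236) = -√(-18314) = -I*√18314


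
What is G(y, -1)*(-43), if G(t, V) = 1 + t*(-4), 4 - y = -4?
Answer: 1333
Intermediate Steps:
y = 8 (y = 4 - 1*(-4) = 4 + 4 = 8)
G(t, V) = 1 - 4*t
G(y, -1)*(-43) = (1 - 4*8)*(-43) = (1 - 32)*(-43) = -31*(-43) = 1333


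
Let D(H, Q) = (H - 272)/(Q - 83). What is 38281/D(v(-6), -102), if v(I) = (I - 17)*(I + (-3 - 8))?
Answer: -7081985/119 ≈ -59513.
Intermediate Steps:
v(I) = (-17 + I)*(-11 + I) (v(I) = (-17 + I)*(I - 11) = (-17 + I)*(-11 + I))
D(H, Q) = (-272 + H)/(-83 + Q)
38281/D(v(-6), -102) = 38281/(((-272 + (187 + (-6)**2 - 28*(-6)))/(-83 - 102))) = 38281/(((-272 + (187 + 36 + 168))/(-185))) = 38281/((-(-272 + 391)/185)) = 38281/((-1/185*119)) = 38281/(-119/185) = 38281*(-185/119) = -7081985/119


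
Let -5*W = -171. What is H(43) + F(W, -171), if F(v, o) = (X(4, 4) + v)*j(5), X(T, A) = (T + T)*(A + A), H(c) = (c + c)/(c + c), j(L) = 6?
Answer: 2951/5 ≈ 590.20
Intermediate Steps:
W = 171/5 (W = -⅕*(-171) = 171/5 ≈ 34.200)
H(c) = 1 (H(c) = (2*c)/((2*c)) = (2*c)*(1/(2*c)) = 1)
X(T, A) = 4*A*T (X(T, A) = (2*T)*(2*A) = 4*A*T)
F(v, o) = 384 + 6*v (F(v, o) = (4*4*4 + v)*6 = (64 + v)*6 = 384 + 6*v)
H(43) + F(W, -171) = 1 + (384 + 6*(171/5)) = 1 + (384 + 1026/5) = 1 + 2946/5 = 2951/5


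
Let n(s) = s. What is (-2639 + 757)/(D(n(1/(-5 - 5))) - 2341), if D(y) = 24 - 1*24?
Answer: 1882/2341 ≈ 0.80393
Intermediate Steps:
D(y) = 0 (D(y) = 24 - 24 = 0)
(-2639 + 757)/(D(n(1/(-5 - 5))) - 2341) = (-2639 + 757)/(0 - 2341) = -1882/(-2341) = -1882*(-1/2341) = 1882/2341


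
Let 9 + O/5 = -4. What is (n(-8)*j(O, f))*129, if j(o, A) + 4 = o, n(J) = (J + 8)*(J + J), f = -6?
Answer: 0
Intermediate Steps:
O = -65 (O = -45 + 5*(-4) = -45 - 20 = -65)
n(J) = 2*J*(8 + J) (n(J) = (8 + J)*(2*J) = 2*J*(8 + J))
j(o, A) = -4 + o
(n(-8)*j(O, f))*129 = ((2*(-8)*(8 - 8))*(-4 - 65))*129 = ((2*(-8)*0)*(-69))*129 = (0*(-69))*129 = 0*129 = 0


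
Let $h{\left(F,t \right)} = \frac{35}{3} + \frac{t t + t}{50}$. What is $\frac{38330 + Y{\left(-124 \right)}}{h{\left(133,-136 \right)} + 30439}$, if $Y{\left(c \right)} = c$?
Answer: $\frac{286545}{231134} \approx 1.2397$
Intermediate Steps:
$h{\left(F,t \right)} = \frac{35}{3} + \frac{t}{50} + \frac{t^{2}}{50}$ ($h{\left(F,t \right)} = 35 \cdot \frac{1}{3} + \left(t^{2} + t\right) \frac{1}{50} = \frac{35}{3} + \left(t + t^{2}\right) \frac{1}{50} = \frac{35}{3} + \left(\frac{t}{50} + \frac{t^{2}}{50}\right) = \frac{35}{3} + \frac{t}{50} + \frac{t^{2}}{50}$)
$\frac{38330 + Y{\left(-124 \right)}}{h{\left(133,-136 \right)} + 30439} = \frac{38330 - 124}{\left(\frac{35}{3} + \frac{1}{50} \left(-136\right) + \frac{\left(-136\right)^{2}}{50}\right) + 30439} = \frac{38206}{\left(\frac{35}{3} - \frac{68}{25} + \frac{1}{50} \cdot 18496\right) + 30439} = \frac{38206}{\left(\frac{35}{3} - \frac{68}{25} + \frac{9248}{25}\right) + 30439} = \frac{38206}{\frac{5683}{15} + 30439} = \frac{38206}{\frac{462268}{15}} = 38206 \cdot \frac{15}{462268} = \frac{286545}{231134}$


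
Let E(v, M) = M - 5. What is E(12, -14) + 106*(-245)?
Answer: -25989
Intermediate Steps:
E(v, M) = -5 + M
E(12, -14) + 106*(-245) = (-5 - 14) + 106*(-245) = -19 - 25970 = -25989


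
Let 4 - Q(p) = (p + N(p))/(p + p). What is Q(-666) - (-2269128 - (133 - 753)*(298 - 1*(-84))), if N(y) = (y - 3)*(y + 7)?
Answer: 902484383/444 ≈ 2.0326e+6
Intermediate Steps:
N(y) = (-3 + y)*(7 + y)
Q(p) = 4 - (-21 + p**2 + 5*p)/(2*p) (Q(p) = 4 - (p + (-21 + p**2 + 4*p))/(p + p) = 4 - (-21 + p**2 + 5*p)/(2*p))
Q(-666) - (-2269128 - (133 - 753)*(298 - 1*(-84))) = (1/2)*(21 - 1*(-666)**2 + 3*(-666))/(-666) - (-2269128 - (133 - 753)*(298 - 1*(-84))) = (1/2)*(-1/666)*(21 - 1*443556 - 1998) - (-2269128 - (-620)*(298 + 84)) = (1/2)*(-1/666)*(21 - 443556 - 1998) - (-2269128 - (-620)*382) = (1/2)*(-1/666)*(-445533) - (-2269128 - 1*(-236840)) = 148511/444 - (-2269128 + 236840) = 148511/444 - 1*(-2032288) = 148511/444 + 2032288 = 902484383/444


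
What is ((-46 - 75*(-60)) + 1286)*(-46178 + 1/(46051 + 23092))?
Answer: -18327162500220/69143 ≈ -2.6506e+8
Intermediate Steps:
((-46 - 75*(-60)) + 1286)*(-46178 + 1/(46051 + 23092)) = ((-46 + 4500) + 1286)*(-46178 + 1/69143) = (4454 + 1286)*(-46178 + 1/69143) = 5740*(-3192885453/69143) = -18327162500220/69143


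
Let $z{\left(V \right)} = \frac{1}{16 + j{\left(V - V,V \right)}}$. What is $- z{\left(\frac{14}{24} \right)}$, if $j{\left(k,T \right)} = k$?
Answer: $- \frac{1}{16} \approx -0.0625$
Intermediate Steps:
$z{\left(V \right)} = \frac{1}{16}$ ($z{\left(V \right)} = \frac{1}{16 + \left(V - V\right)} = \frac{1}{16 + 0} = \frac{1}{16}$)
$- z{\left(\frac{14}{24} \right)} = \left(-1\right) \frac{1}{16} = - \frac{1}{16}$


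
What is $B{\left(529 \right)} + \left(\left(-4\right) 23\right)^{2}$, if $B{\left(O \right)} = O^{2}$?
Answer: $288305$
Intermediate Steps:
$B{\left(529 \right)} + \left(\left(-4\right) 23\right)^{2} = 529^{2} + \left(\left(-4\right) 23\right)^{2} = 279841 + \left(-92\right)^{2} = 279841 + 8464 = 288305$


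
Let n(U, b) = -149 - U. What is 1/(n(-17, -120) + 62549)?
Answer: 1/62417 ≈ 1.6021e-5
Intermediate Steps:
1/(n(-17, -120) + 62549) = 1/((-149 - 1*(-17)) + 62549) = 1/((-149 + 17) + 62549) = 1/(-132 + 62549) = 1/62417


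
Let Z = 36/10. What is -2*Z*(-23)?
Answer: 828/5 ≈ 165.60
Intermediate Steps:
Z = 18/5 (Z = 36*(⅒) = 18/5 ≈ 3.6000)
-2*Z*(-23) = -2*18/5*(-23) = -36/5*(-23) = 828/5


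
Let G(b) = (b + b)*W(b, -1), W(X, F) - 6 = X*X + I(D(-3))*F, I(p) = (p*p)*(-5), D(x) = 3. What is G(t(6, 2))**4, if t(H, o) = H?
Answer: 1187960484096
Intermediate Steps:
I(p) = -5*p**2 (I(p) = p**2*(-5) = -5*p**2)
W(X, F) = 6 + X**2 - 45*F (W(X, F) = 6 + (X*X + (-5*3**2)*F) = 6 + (X**2 + (-5*9)*F) = 6 + (X**2 - 45*F) = 6 + X**2 - 45*F)
G(b) = 2*b*(51 + b**2) (G(b) = (b + b)*(6 + b**2 - 45*(-1)) = (2*b)*(6 + b**2 + 45) = (2*b)*(51 + b**2) = 2*b*(51 + b**2))
G(t(6, 2))**4 = (2*6*(51 + 6**2))**4 = (2*6*(51 + 36))**4 = (2*6*87)**4 = 1044**4 = 1187960484096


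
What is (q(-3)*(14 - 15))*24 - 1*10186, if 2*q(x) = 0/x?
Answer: -10186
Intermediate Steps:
q(x) = 0 (q(x) = (0/x)/2 = (1/2)*0 = 0)
(q(-3)*(14 - 15))*24 - 1*10186 = (0*(14 - 15))*24 - 1*10186 = (0*(-1))*24 - 10186 = 0*24 - 10186 = 0 - 10186 = -10186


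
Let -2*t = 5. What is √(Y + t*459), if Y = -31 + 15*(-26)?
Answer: I*√6274/2 ≈ 39.604*I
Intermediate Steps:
t = -5/2 (t = -½*5 = -5/2 ≈ -2.5000)
Y = -421 (Y = -31 - 390 = -421)
√(Y + t*459) = √(-421 - 5/2*459) = √(-421 - 2295/2) = √(-3137/2) = I*√6274/2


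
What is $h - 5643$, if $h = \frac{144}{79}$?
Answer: $- \frac{445653}{79} \approx -5641.2$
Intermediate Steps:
$h = \frac{144}{79}$ ($h = 144 \cdot \frac{1}{79} = \frac{144}{79} \approx 1.8228$)
$h - 5643 = \frac{144}{79} - 5643 = - \frac{445653}{79}$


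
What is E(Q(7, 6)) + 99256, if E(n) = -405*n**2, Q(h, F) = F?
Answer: 84676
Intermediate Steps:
E(Q(7, 6)) + 99256 = -405*6**2 + 99256 = -405*36 + 99256 = -14580 + 99256 = 84676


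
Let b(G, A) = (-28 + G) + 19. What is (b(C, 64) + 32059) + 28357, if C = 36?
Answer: 60443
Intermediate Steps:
b(G, A) = -9 + G
(b(C, 64) + 32059) + 28357 = ((-9 + 36) + 32059) + 28357 = (27 + 32059) + 28357 = 32086 + 28357 = 60443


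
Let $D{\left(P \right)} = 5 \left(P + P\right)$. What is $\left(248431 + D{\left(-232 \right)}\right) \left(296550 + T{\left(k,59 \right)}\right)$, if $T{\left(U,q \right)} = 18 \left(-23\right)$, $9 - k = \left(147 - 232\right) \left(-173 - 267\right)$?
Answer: $72882327096$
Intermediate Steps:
$k = -37391$ ($k = 9 - \left(147 - 232\right) \left(-173 - 267\right) = 9 - \left(-85\right) \left(-440\right) = 9 - 37400 = -37391$)
$T{\left(U,q \right)} = -414$
$D{\left(P \right)} = 10 P$ ($D{\left(P \right)} = 5 \cdot 2 P = 10 P$)
$\left(248431 + D{\left(-232 \right)}\right) \left(296550 + T{\left(k,59 \right)}\right) = \left(248431 + 10 \left(-232\right)\right) \left(296550 - 414\right) = \left(248431 - 2320\right) 296136 = 246111 \cdot 296136 = 72882327096$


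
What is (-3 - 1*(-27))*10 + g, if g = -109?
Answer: 131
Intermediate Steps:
(-3 - 1*(-27))*10 + g = (-3 - 1*(-27))*10 - 109 = (-3 + 27)*10 - 109 = 24*10 - 109 = 240 - 109 = 131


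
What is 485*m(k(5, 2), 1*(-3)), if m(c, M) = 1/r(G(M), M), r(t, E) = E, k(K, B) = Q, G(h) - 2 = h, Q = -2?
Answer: -485/3 ≈ -161.67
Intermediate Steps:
G(h) = 2 + h
k(K, B) = -2
m(c, M) = 1/M
485*m(k(5, 2), 1*(-3)) = 485/((1*(-3))) = 485/(-3) = 485*(-⅓) = -485/3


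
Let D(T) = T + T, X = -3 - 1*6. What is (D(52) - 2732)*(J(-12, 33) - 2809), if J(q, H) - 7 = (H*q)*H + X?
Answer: 41730012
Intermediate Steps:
X = -9 (X = -3 - 6 = -9)
D(T) = 2*T
J(q, H) = -2 + q*H² (J(q, H) = 7 + ((H*q)*H - 9) = 7 + (q*H² - 9) = 7 + (-9 + q*H²) = -2 + q*H²)
(D(52) - 2732)*(J(-12, 33) - 2809) = (2*52 - 2732)*((-2 - 12*33²) - 2809) = (104 - 2732)*((-2 - 12*1089) - 2809) = -2628*((-2 - 13068) - 2809) = -2628*(-13070 - 2809) = -2628*(-15879) = 41730012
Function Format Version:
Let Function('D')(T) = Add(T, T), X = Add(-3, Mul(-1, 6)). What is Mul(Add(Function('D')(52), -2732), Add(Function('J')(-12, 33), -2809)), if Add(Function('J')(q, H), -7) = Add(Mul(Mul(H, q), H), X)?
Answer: 41730012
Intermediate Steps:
X = -9 (X = Add(-3, -6) = -9)
Function('D')(T) = Mul(2, T)
Function('J')(q, H) = Add(-2, Mul(q, Pow(H, 2))) (Function('J')(q, H) = Add(7, Add(Mul(Mul(H, q), H), -9)) = Add(7, Add(Mul(q, Pow(H, 2)), -9)) = Add(7, Add(-9, Mul(q, Pow(H, 2)))) = Add(-2, Mul(q, Pow(H, 2))))
Mul(Add(Function('D')(52), -2732), Add(Function('J')(-12, 33), -2809)) = Mul(Add(Mul(2, 52), -2732), Add(Add(-2, Mul(-12, Pow(33, 2))), -2809)) = Mul(Add(104, -2732), Add(Add(-2, Mul(-12, 1089)), -2809)) = Mul(-2628, Add(Add(-2, -13068), -2809)) = Mul(-2628, Add(-13070, -2809)) = Mul(-2628, -15879) = 41730012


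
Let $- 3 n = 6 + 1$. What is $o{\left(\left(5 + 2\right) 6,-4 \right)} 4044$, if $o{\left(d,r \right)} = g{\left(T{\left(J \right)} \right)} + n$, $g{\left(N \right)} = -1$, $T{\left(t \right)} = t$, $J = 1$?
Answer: $-13480$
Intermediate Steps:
$n = - \frac{7}{3}$ ($n = - \frac{6 + 1}{3} = \left(- \frac{1}{3}\right) 7 = - \frac{7}{3} \approx -2.3333$)
$o{\left(d,r \right)} = - \frac{10}{3}$ ($o{\left(d,r \right)} = -1 - \frac{7}{3} = - \frac{10}{3}$)
$o{\left(\left(5 + 2\right) 6,-4 \right)} 4044 = \left(- \frac{10}{3}\right) 4044 = -13480$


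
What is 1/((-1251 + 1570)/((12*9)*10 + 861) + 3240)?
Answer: 1941/6289159 ≈ 0.00030863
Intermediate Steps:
1/((-1251 + 1570)/((12*9)*10 + 861) + 3240) = 1/(319/(108*10 + 861) + 3240) = 1/(319/(1080 + 861) + 3240) = 1/(319/1941 + 3240) = 1/(6289159/1941) = 1941/6289159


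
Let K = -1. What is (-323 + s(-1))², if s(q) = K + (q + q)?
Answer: 106276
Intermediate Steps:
s(q) = -1 + 2*q (s(q) = -1 + (q + q) = -1 + 2*q)
(-323 + s(-1))² = (-323 + (-1 + 2*(-1)))² = (-323 + (-1 - 2))² = (-323 - 3)² = (-326)² = 106276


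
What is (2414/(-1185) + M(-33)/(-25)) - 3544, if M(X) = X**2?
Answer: -21268363/5925 ≈ -3589.6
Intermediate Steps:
(2414/(-1185) + M(-33)/(-25)) - 3544 = (2414/(-1185) + (-33)**2/(-25)) - 3544 = (2414*(-1/1185) + 1089*(-1/25)) - 3544 = (-2414/1185 - 1089/25) - 3544 = -270163/5925 - 3544 = -21268363/5925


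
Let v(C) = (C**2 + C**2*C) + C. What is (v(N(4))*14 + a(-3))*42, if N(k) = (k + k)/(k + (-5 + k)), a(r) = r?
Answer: 150962/9 ≈ 16774.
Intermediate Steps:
N(k) = 2*k/(-5 + 2*k) (N(k) = (2*k)/(-5 + 2*k) = 2*k/(-5 + 2*k))
v(C) = C + C**2 + C**3 (v(C) = (C**2 + C**3) + C = C + C**2 + C**3)
(v(N(4))*14 + a(-3))*42 = (((2*4/(-5 + 2*4))*(1 + 2*4/(-5 + 2*4) + (2*4/(-5 + 2*4))**2))*14 - 3)*42 = (((2*4/(-5 + 8))*(1 + 2*4/(-5 + 8) + (2*4/(-5 + 8))**2))*14 - 3)*42 = (((2*4/3)*(1 + 2*4/3 + (2*4/3)**2))*14 - 3)*42 = (((2*4*(1/3))*(1 + 2*4*(1/3) + (2*4*(1/3))**2))*14 - 3)*42 = ((8*(1 + 8/3 + (8/3)**2)/3)*14 - 3)*42 = ((8*(1 + 8/3 + 64/9)/3)*14 - 3)*42 = (((8/3)*(97/9))*14 - 3)*42 = ((776/27)*14 - 3)*42 = (10864/27 - 3)*42 = (10783/27)*42 = 150962/9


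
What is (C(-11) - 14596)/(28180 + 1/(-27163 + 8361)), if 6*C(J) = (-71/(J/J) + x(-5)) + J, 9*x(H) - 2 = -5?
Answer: -2472227975/4768563231 ≈ -0.51844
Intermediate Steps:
x(H) = -1/3 (x(H) = 2/9 + (1/9)*(-5) = 2/9 - 5/9 = -1/3)
C(J) = -107/9 + J/6 (C(J) = ((-71/(J/J) - 1/3) + J)/6 = ((-71/1 - 1/3) + J)/6 = ((-71*1 - 1/3) + J)/6 = ((-71 - 1/3) + J)/6 = (-214/3 + J)/6 = -107/9 + J/6)
(C(-11) - 14596)/(28180 + 1/(-27163 + 8361)) = ((-107/9 + (1/6)*(-11)) - 14596)/(28180 + 1/(-27163 + 8361)) = ((-107/9 - 11/6) - 14596)/(28180 + 1/(-18802)) = (-247/18 - 14596)/(28180 - 1/18802) = -262975/(18*529840359/18802) = -262975/18*18802/529840359 = -2472227975/4768563231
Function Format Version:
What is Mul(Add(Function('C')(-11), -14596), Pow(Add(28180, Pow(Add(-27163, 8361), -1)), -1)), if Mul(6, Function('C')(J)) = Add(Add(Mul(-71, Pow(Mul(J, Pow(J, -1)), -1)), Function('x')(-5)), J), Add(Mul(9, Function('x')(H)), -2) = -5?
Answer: Rational(-2472227975, 4768563231) ≈ -0.51844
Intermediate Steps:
Function('x')(H) = Rational(-1, 3) (Function('x')(H) = Add(Rational(2, 9), Mul(Rational(1, 9), -5)) = Add(Rational(2, 9), Rational(-5, 9)) = Rational(-1, 3))
Function('C')(J) = Add(Rational(-107, 9), Mul(Rational(1, 6), J)) (Function('C')(J) = Mul(Rational(1, 6), Add(Add(Mul(-71, Pow(Mul(J, Pow(J, -1)), -1)), Rational(-1, 3)), J)) = Mul(Rational(1, 6), Add(Add(Mul(-71, Pow(1, -1)), Rational(-1, 3)), J)) = Mul(Rational(1, 6), Add(Add(Mul(-71, 1), Rational(-1, 3)), J)) = Mul(Rational(1, 6), Add(Add(-71, Rational(-1, 3)), J)) = Mul(Rational(1, 6), Add(Rational(-214, 3), J)) = Add(Rational(-107, 9), Mul(Rational(1, 6), J)))
Mul(Add(Function('C')(-11), -14596), Pow(Add(28180, Pow(Add(-27163, 8361), -1)), -1)) = Mul(Add(Add(Rational(-107, 9), Mul(Rational(1, 6), -11)), -14596), Pow(Add(28180, Pow(Add(-27163, 8361), -1)), -1)) = Mul(Add(Add(Rational(-107, 9), Rational(-11, 6)), -14596), Pow(Add(28180, Pow(-18802, -1)), -1)) = Mul(Add(Rational(-247, 18), -14596), Pow(Add(28180, Rational(-1, 18802)), -1)) = Mul(Rational(-262975, 18), Pow(Rational(529840359, 18802), -1)) = Mul(Rational(-262975, 18), Rational(18802, 529840359)) = Rational(-2472227975, 4768563231)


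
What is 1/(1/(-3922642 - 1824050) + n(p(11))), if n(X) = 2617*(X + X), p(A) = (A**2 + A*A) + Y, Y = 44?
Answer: 5746692/8602361175407 ≈ 6.6804e-7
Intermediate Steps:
p(A) = 44 + 2*A**2 (p(A) = (A**2 + A*A) + 44 = (A**2 + A**2) + 44 = 2*A**2 + 44 = 44 + 2*A**2)
n(X) = 5234*X (n(X) = 2617*(2*X) = 5234*X)
1/(1/(-3922642 - 1824050) + n(p(11))) = 1/(1/(-3922642 - 1824050) + 5234*(44 + 2*11**2)) = 1/(1/(-5746692) + 5234*(44 + 2*121)) = 1/(-1/5746692 + 5234*(44 + 242)) = 1/(-1/5746692 + 5234*286) = 1/(-1/5746692 + 1496924) = 1/(8602361175407/5746692) = 5746692/8602361175407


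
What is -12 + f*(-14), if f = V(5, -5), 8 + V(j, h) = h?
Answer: 170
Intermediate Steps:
V(j, h) = -8 + h
f = -13 (f = -8 - 5 = -13)
-12 + f*(-14) = -12 - 13*(-14) = -12 + 182 = 170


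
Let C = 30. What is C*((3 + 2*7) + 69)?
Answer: 2580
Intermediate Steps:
C*((3 + 2*7) + 69) = 30*((3 + 2*7) + 69) = 30*((3 + 14) + 69) = 30*(17 + 69) = 30*86 = 2580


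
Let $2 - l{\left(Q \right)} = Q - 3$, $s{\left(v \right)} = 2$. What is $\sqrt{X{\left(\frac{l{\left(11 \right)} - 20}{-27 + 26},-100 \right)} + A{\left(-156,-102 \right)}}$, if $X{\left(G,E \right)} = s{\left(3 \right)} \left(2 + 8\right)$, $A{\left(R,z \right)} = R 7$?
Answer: $4 i \sqrt{67} \approx 32.741 i$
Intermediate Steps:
$l{\left(Q \right)} = 5 - Q$ ($l{\left(Q \right)} = 2 - \left(Q - 3\right) = 2 - \left(-3 + Q\right) = 5 - Q$)
$A{\left(R,z \right)} = 7 R$
$X{\left(G,E \right)} = 20$ ($X{\left(G,E \right)} = 2 \left(2 + 8\right) = 2 \cdot 10 = 20$)
$\sqrt{X{\left(\frac{l{\left(11 \right)} - 20}{-27 + 26},-100 \right)} + A{\left(-156,-102 \right)}} = \sqrt{20 + 7 \left(-156\right)} = \sqrt{20 - 1092} = \sqrt{-1072} = 4 i \sqrt{67}$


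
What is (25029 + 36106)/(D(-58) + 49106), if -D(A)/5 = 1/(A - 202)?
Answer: 3179020/2553513 ≈ 1.2450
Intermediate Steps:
D(A) = -5/(-202 + A) (D(A) = -5/(A - 202) = -5/(-202 + A))
(25029 + 36106)/(D(-58) + 49106) = (25029 + 36106)/(-5/(-202 - 58) + 49106) = 61135/(-5/(-260) + 49106) = 61135/(-5*(-1/260) + 49106) = 61135/(1/52 + 49106) = 61135/(2553513/52) = 61135*(52/2553513) = 3179020/2553513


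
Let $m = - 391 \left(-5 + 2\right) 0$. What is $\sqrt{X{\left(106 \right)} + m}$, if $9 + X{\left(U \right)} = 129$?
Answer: $2 \sqrt{30} \approx 10.954$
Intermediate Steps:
$X{\left(U \right)} = 120$ ($X{\left(U \right)} = -9 + 129 = 120$)
$m = 0$ ($m = - 391 \left(\left(-3\right) 0\right) = \left(-391\right) 0 = 0$)
$\sqrt{X{\left(106 \right)} + m} = \sqrt{120 + 0} = \sqrt{120} = 2 \sqrt{30}$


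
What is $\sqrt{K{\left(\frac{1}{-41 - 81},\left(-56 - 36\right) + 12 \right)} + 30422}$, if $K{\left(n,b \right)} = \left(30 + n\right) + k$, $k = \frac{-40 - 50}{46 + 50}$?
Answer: $\frac{\sqrt{1812933969}}{244} \approx 174.5$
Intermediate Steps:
$k = - \frac{15}{16}$ ($k = - \frac{90}{96} = \left(-90\right) \frac{1}{96} = - \frac{15}{16} \approx -0.9375$)
$K{\left(n,b \right)} = \frac{465}{16} + n$ ($K{\left(n,b \right)} = \left(30 + n\right) - \frac{15}{16} = \frac{465}{16} + n$)
$\sqrt{K{\left(\frac{1}{-41 - 81},\left(-56 - 36\right) + 12 \right)} + 30422} = \sqrt{\left(\frac{465}{16} + \frac{1}{-41 - 81}\right) + 30422} = \sqrt{\left(\frac{465}{16} + \frac{1}{-122}\right) + 30422} = \sqrt{\left(\frac{465}{16} - \frac{1}{122}\right) + 30422} = \sqrt{\frac{28357}{976} + 30422} = \sqrt{\frac{29720229}{976}} = \frac{\sqrt{1812933969}}{244}$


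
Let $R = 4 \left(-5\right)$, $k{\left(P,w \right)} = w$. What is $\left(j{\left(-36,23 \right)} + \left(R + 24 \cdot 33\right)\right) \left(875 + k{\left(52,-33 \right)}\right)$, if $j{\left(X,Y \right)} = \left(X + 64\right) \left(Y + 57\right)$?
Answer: $2536104$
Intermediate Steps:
$j{\left(X,Y \right)} = \left(57 + Y\right) \left(64 + X\right)$ ($j{\left(X,Y \right)} = \left(64 + X\right) \left(57 + Y\right) = \left(57 + Y\right) \left(64 + X\right)$)
$R = -20$
$\left(j{\left(-36,23 \right)} + \left(R + 24 \cdot 33\right)\right) \left(875 + k{\left(52,-33 \right)}\right) = \left(\left(3648 + 57 \left(-36\right) + 64 \cdot 23 - 828\right) + \left(-20 + 24 \cdot 33\right)\right) \left(875 - 33\right) = \left(\left(3648 - 2052 + 1472 - 828\right) + \left(-20 + 792\right)\right) 842 = \left(2240 + 772\right) 842 = 3012 \cdot 842 = 2536104$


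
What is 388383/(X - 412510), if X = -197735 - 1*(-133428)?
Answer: -129461/158939 ≈ -0.81453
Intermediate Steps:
X = -64307 (X = -197735 + 133428 = -64307)
388383/(X - 412510) = 388383/(-64307 - 412510) = 388383/(-476817) = 388383*(-1/476817) = -129461/158939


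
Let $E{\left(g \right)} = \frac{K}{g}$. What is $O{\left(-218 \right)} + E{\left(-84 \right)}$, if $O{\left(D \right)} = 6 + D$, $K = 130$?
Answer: $- \frac{8969}{42} \approx -213.55$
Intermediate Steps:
$E{\left(g \right)} = \frac{130}{g}$
$O{\left(-218 \right)} + E{\left(-84 \right)} = \left(6 - 218\right) + \frac{130}{-84} = -212 + 130 \left(- \frac{1}{84}\right) = -212 - \frac{65}{42} = - \frac{8969}{42}$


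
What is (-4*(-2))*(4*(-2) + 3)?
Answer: -40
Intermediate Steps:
(-4*(-2))*(4*(-2) + 3) = 8*(-8 + 3) = 8*(-5) = -40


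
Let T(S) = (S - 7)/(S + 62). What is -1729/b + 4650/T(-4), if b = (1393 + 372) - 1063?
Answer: -14565263/594 ≈ -24521.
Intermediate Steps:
T(S) = (-7 + S)/(62 + S)
b = 702 (b = 1765 - 1063 = 702)
-1729/b + 4650/T(-4) = -1729/702 + 4650/(((-7 - 4)/(62 - 4))) = -1729*1/702 + 4650/((-11/58)) = -133/54 + 4650/(((1/58)*(-11))) = -133/54 + 4650/(-11/58) = -133/54 + 4650*(-58/11) = -133/54 - 269700/11 = -14565263/594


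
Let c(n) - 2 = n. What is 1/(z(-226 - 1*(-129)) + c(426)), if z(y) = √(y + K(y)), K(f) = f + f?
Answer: 428/183475 - I*√291/183475 ≈ 0.0023327 - 9.2976e-5*I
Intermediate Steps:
K(f) = 2*f
c(n) = 2 + n
z(y) = √3*√y (z(y) = √(y + 2*y) = √(3*y) = √3*√y)
1/(z(-226 - 1*(-129)) + c(426)) = 1/(√3*√(-226 - 1*(-129)) + (2 + 426)) = 1/(√3*√(-226 + 129) + 428) = 1/(√3*√(-97) + 428) = 1/(√3*(I*√97) + 428) = 1/(I*√291 + 428) = 1/(428 + I*√291)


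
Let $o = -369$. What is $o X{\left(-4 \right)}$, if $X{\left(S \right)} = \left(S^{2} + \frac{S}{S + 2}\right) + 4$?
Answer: $-8118$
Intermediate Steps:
$X{\left(S \right)} = 4 + S^{2} + \frac{S}{2 + S}$ ($X{\left(S \right)} = \left(S^{2} + \frac{S}{2 + S}\right) + 4 = 4 + S^{2} + \frac{S}{2 + S}$)
$o X{\left(-4 \right)} = - 369 \frac{8 + \left(-4\right)^{3} + 2 \left(-4\right)^{2} + 5 \left(-4\right)}{2 - 4} = - 369 \frac{8 - 64 + 2 \cdot 16 - 20}{-2} = - 369 \left(- \frac{8 - 64 + 32 - 20}{2}\right) = - 369 \left(\left(- \frac{1}{2}\right) \left(-44\right)\right) = \left(-369\right) 22 = -8118$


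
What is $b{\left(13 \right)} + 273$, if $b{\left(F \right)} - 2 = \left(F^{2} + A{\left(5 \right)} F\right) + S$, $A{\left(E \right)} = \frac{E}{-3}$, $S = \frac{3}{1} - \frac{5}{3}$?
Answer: $\frac{1271}{3} \approx 423.67$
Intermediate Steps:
$S = \frac{4}{3}$ ($S = 3 \cdot 1 - \frac{5}{3} = 3 - \frac{5}{3} = \frac{4}{3} \approx 1.3333$)
$A{\left(E \right)} = - \frac{E}{3}$ ($A{\left(E \right)} = E \left(- \frac{1}{3}\right) = - \frac{E}{3}$)
$b{\left(F \right)} = \frac{10}{3} + F^{2} - \frac{5 F}{3}$ ($b{\left(F \right)} = 2 + \left(\left(F^{2} + \left(- \frac{1}{3}\right) 5 F\right) + \frac{4}{3}\right) = 2 + \left(\left(F^{2} - \frac{5 F}{3}\right) + \frac{4}{3}\right) = 2 + \left(\frac{4}{3} + F^{2} - \frac{5 F}{3}\right) = \frac{10}{3} + F^{2} - \frac{5 F}{3}$)
$b{\left(13 \right)} + 273 = \left(\frac{10}{3} + 13^{2} - \frac{65}{3}\right) + 273 = \left(\frac{10}{3} + 169 - \frac{65}{3}\right) + 273 = \frac{452}{3} + 273 = \frac{1271}{3}$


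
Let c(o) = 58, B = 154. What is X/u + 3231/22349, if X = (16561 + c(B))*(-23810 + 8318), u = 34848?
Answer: -479491295197/64901496 ≈ -7388.0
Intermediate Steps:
X = -257461548 (X = (16561 + 58)*(-23810 + 8318) = 16619*(-15492) = -257461548)
X/u + 3231/22349 = -257461548/34848 + 3231/22349 = -257461548*1/34848 + 3231*(1/22349) = -21455129/2904 + 3231/22349 = -479491295197/64901496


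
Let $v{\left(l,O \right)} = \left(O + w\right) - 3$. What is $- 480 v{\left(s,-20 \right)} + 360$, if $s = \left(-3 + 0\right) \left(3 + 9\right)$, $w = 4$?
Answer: $9480$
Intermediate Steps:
$s = -36$ ($s = \left(-3\right) 12 = -36$)
$v{\left(l,O \right)} = 1 + O$ ($v{\left(l,O \right)} = \left(O + 4\right) - 3 = \left(4 + O\right) - 3 = 1 + O$)
$- 480 v{\left(s,-20 \right)} + 360 = - 480 \left(1 - 20\right) + 360 = \left(-480\right) \left(-19\right) + 360 = 9120 + 360 = 9480$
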